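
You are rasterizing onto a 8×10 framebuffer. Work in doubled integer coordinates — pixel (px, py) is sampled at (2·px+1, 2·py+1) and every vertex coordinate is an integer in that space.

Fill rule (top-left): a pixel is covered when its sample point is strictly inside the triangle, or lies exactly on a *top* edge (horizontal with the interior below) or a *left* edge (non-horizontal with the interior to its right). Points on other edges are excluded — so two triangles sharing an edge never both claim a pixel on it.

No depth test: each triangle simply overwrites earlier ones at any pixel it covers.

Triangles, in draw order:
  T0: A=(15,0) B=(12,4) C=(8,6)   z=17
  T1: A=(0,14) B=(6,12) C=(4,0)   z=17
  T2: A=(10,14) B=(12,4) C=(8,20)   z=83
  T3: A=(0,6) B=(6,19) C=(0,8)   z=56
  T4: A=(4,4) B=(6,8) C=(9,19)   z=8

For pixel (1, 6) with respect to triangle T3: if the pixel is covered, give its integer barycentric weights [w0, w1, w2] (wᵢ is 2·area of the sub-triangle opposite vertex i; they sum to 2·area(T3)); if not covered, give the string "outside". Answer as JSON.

T0:
  2·area = 10
  edge (15, 0)→(12, 4): d=(-3,4) right/bottom  bias=-1
  edge (12, 4)→(8, 6): d=(-4,2) right/bottom  bias=-1
  edge (8, 6)→(15, 0): d=(7,-6) top-left  bias=+0
  covered (0 px):
    · · · · · · · ·
    · · · · · · · ·
    · · · · · · · ·
    · · · · · · · ·
    · · · · · · · ·
    · · · · · · · ·
    · · · · · · · ·
    · · · · · · · ·
    · · · · · · · ·
    · · · · · · · ·
T1:
  2·area = 76  (B↔C swapped to make it positive)
  edge (0, 14)→(4, 0): d=(4,-14) top-left  bias=+0
  edge (4, 0)→(6, 12): d=(2,12) right/bottom  bias=-1
  edge (6, 12)→(0, 14): d=(-6,2) right/bottom  bias=-1
    (1,2)@(3, 5): e=[6,22,48] → █
    (2,2)@(5, 5): e=[34,-2,44] → ·
    (1,3)@(3, 7): e=[14,26,36] → █
    (2,3)@(5, 7): e=[42,2,32] → █
    (3,3)@(7, 7): e=[70,-22,28] → ·
    (1,4)@(3, 9): e=[22,30,24] → █
    (3,4)@(7, 9): e=[78,-18,16] → ·
    (7,4)@(15, 9): e=[190,-114,0] → ·  [on edge]
    (0,5)@(1, 11): e=[2,58,16] → █
    (3,5)@(7, 11): e=[86,-14,4] → ·
    (4,5)@(9, 11): e=[114,-38,0] → ·  [on edge]
    (0,6)@(1, 13): e=[10,62,4] → █
    (1,6)@(3, 13): e=[38,38,0] → ·  [on edge]
  covered (9 px):
    · · · · · · · ·
    · · · · · · · ·
    · █ · · · · · ·
    · █ █ · · · · ·
    · █ █ · · · · ·
    █ █ █ · · · · ·
    █ · · · · · · ·
    · · · · · · · ·
    · · · · · · · ·
    · · · · · · · ·
T2:
  2·area = 8  (B↔C swapped to make it positive)
  edge (10, 14)→(8, 20): d=(-2,6) right/bottom  bias=-1
  edge (8, 20)→(12, 4): d=(4,-16) top-left  bias=+0
  edge (12, 4)→(10, 14): d=(-2,10) right/bottom  bias=-1
    (6,2)@(13, 5): e=[0,20,-12] → ·  [on edge]
    (5,4)@(11, 9): e=[4,4,0] → ·  [on edge]
    (5,5)@(11, 11): e=[0,12,-4] → ·  [on edge]
    (4,8)@(9, 17): e=[0,4,4] → ·  [on edge]
    (4,9)@(9, 19): e=[-4,12,0] → ·  [on edge]
  covered (0 px):
    · · · · · · · ·
    · · · · · · · ·
    · · · · · · · ·
    · · · · · · · ·
    · · · · · · · ·
    · · · · · · · ·
    · · · · · · · ·
    · · · · · · · ·
    · · · · · · · ·
    · · · · · · · ·
T3:
  2·area = 12
  edge (0, 6)→(6, 19): d=(6,13) right/bottom  bias=-1
  edge (6, 19)→(0, 8): d=(-6,-11) top-left  bias=+0
  edge (0, 8)→(0, 6): d=(0,-2) top-left  bias=+0
    (0,4)@(1, 9): e=[5,5,2] → █
    (1,4)@(3, 9): e=[-21,27,6] → ·
    (0,5)@(1, 11): e=[17,-7,2] → ·
    (1,6)@(3, 13): e=[3,3,6] → █
    (2,6)@(5, 13): e=[-23,25,10] → ·
    (1,7)@(3, 15): e=[15,-9,6] → ·
    (2,8)@(5, 17): e=[1,1,10] → █
    (3,8)@(7, 17): e=[-25,23,14] → ·
    (2,9)@(5, 19): e=[13,-11,10] → ·
  covered (3 px):
    · · · · · · · ·
    · · · · · · · ·
    · · · · · · · ·
    · · · · · · · ·
    █ · · · · · · ·
    · · · · · · · ·
    · █ · · · · · ·
    · · · · · · · ·
    · · █ · · · · ·
    · · · · · · · ·
T4:
  2·area = 10
  edge (4, 4)→(6, 8): d=(2,4) right/bottom  bias=-1
  edge (6, 8)→(9, 19): d=(3,11) right/bottom  bias=-1
  edge (9, 19)→(4, 4): d=(-5,-15) top-left  bias=+0
    (1,0)@(3, 1): e=[-2,12,0] → ·  [on edge]
    (2,3)@(5, 7): e=[2,8,0] → █  [on edge]
    (3,3)@(7, 7): e=[-6,-14,30] → ·
    (2,4)@(5, 9): e=[6,14,-10] → ·
    (3,6)@(7, 13): e=[6,4,0] → █  [on edge]
    (4,6)@(9, 13): e=[-2,-18,30] → ·
    (3,7)@(7, 15): e=[10,10,-10] → ·
    (4,9)@(9, 19): e=[10,0,0] → ·  [on edge]
  covered (2 px):
    · · · · · · · ·
    · · · · · · · ·
    · · · · · · · ·
    · · █ · · · · ·
    · · · · · · · ·
    · · · · · · · ·
    · · · █ · · · ·
    · · · · · · · ·
    · · · · · · · ·
    · · · · · · · ·

Answer: [3,6,3]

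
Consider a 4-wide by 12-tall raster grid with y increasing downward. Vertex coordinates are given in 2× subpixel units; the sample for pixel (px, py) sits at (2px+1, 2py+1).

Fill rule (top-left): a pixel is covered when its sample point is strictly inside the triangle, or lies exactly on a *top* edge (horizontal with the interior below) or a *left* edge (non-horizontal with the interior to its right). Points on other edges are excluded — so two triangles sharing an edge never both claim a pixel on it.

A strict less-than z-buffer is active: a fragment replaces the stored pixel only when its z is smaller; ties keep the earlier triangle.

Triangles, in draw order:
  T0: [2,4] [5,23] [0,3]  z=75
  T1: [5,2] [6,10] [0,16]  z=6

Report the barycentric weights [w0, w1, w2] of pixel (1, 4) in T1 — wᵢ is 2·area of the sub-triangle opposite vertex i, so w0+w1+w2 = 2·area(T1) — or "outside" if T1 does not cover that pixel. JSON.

T0:
  2·area = 35
  edge (2, 4)→(5, 23): d=(3,19) right/bottom  bias=-1
  edge (5, 23)→(0, 3): d=(-5,-20) top-left  bias=+0
  edge (0, 3)→(2, 4): d=(2,1) right/bottom  bias=-1
    (0,2)@(1, 5): e=[22,10,3] → █
    (1,2)@(3, 5): e=[-16,50,1] → ·
    (0,3)@(1, 7): e=[28,0,7] → █  [on edge]
    (1,3)@(3, 7): e=[-10,40,5] → ·
    (0,4)@(1, 9): e=[34,-10,11] → ·
    (1,5)@(3, 11): e=[2,20,13] → █
    (2,5)@(5, 11): e=[-36,60,11] → ·
    (1,6)@(3, 13): e=[8,10,17] → █
    (2,6)@(5, 13): e=[-30,50,15] → ·
    (1,7)@(3, 15): e=[14,0,21] → █  [on edge]
    (2,7)@(5, 15): e=[-24,40,19] → ·
    (1,8)@(3, 17): e=[20,-10,25] → ·
    (2,11)@(5, 23): e=[0,0,35] → ·  [on edge]
  covered (5 px):
    · · · ·
    · · · ·
    █ · · ·
    █ · · ·
    · · · ·
    · █ · ·
    · █ · ·
    · █ · ·
    · · · ·
    · · · ·
    · · · ·
    · · · ·
T1:
  2·area = 54
  edge (5, 2)→(6, 10): d=(1,8) right/bottom  bias=-1
  edge (6, 10)→(0, 16): d=(-6,6) right/bottom  bias=-1
  edge (0, 16)→(5, 2): d=(5,-14) top-left  bias=+0
    (2,1)@(5, 3): e=[1,48,5] → █
    (3,1)@(7, 3): e=[-15,36,33] → ·
    (2,2)@(5, 5): e=[3,36,15] → █
    (3,2)@(7, 5): e=[-13,24,43] → ·
    (2,3)@(5, 7): e=[5,24,25] → █
    (3,3)@(7, 7): e=[-11,12,53] → ·
    (1,4)@(3, 9): e=[23,24,7] → █
    (3,4)@(7, 9): e=[-9,0,63] → ·  [on edge]
    (1,5)@(3, 11): e=[25,12,17] → █
    (2,5)@(5, 11): e=[9,0,45] → ·  [on edge]
    (1,6)@(3, 13): e=[27,0,27] → ·  [on edge]
    (0,7)@(1, 15): e=[45,0,9] → ·  [on edge]
  covered (6 px):
    · · · ·
    · · █ ·
    · · █ ·
    · · █ ·
    · █ █ ·
    · █ · ·
    · · · ·
    · · · ·
    · · · ·
    · · · ·
    · · · ·
    · · · ·

Answer: [24,7,23]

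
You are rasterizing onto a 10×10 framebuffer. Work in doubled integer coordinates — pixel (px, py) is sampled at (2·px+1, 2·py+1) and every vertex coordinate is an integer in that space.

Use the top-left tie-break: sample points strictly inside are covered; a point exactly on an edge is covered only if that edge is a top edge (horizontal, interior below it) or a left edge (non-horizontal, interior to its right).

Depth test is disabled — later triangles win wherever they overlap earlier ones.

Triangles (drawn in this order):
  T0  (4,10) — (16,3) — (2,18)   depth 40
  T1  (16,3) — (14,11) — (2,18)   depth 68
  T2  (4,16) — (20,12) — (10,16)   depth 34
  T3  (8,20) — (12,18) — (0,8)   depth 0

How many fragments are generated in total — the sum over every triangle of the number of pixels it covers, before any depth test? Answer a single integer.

T0:
  2·area = 82
  edge (4, 10)→(16, 3): d=(12,-7) top-left  bias=+0
  edge (16, 3)→(2, 18): d=(-14,15) right/bottom  bias=-1
  edge (2, 18)→(4, 10): d=(2,-8) top-left  bias=+0
    (6,2)@(13, 5): e=[3,17,62] → #
    (7,2)@(15, 5): e=[17,-13,78] → ·
    (5,3)@(11, 7): e=[13,19,50] → #
    (6,3)@(13, 7): e=[27,-11,66] → ·
    (3,4)@(7, 9): e=[9,51,22] → #
    (4,4)@(9, 9): e=[23,21,38] → #
    (5,4)@(11, 9): e=[37,-9,54] → ·
    (2,5)@(5, 11): e=[19,53,10] → #
    (4,5)@(9, 11): e=[47,-7,42] → ·
    (2,6)@(5, 13): e=[43,25,14] → #
    (3,6)@(7, 13): e=[57,-5,30] → ·
    (1,7)@(3, 15): e=[53,27,2] → #
  covered (8 px):
    · · · · · · · · · ·
    · · · · · · · · · ·
    · · · · · · # · · ·
    · · · · · # · · · ·
    · · · # # · · · · ·
    · · # # · · · · · ·
    · · # · · · · · · ·
    · # · · · · · · · ·
    · · · · · · · · · ·
    · · · · · · · · · ·
T1:
  2·area = 82
  edge (16, 3)→(14, 11): d=(-2,8) right/bottom  bias=-1
  edge (14, 11)→(2, 18): d=(-12,7) right/bottom  bias=-1
  edge (2, 18)→(16, 3): d=(14,-15) top-left  bias=+0
    (7,2)@(15, 5): e=[4,65,13] → #
    (8,2)@(17, 5): e=[-12,51,43] → ·
    (6,3)@(13, 7): e=[16,55,11] → #
    (7,3)@(15, 7): e=[0,41,41] → ·  [on edge]
    (5,4)@(11, 9): e=[28,45,9] → #
    (7,4)@(15, 9): e=[-4,17,69] → ·
    (4,5)@(9, 11): e=[40,35,7] → #
    (7,5)@(15, 11): e=[-8,-7,97] → ·
    (3,6)@(7, 13): e=[52,25,5] → #
    (5,6)@(11, 13): e=[20,-3,65] → ·
    (6,6)@(13, 13): e=[4,-17,95] → ·
    (2,7)@(5, 15): e=[64,15,3] → #
    (6,7)@(13, 15): e=[0,-41,123] → ·  [on edge]
  covered (12 px):
    · · · · · · · · · ·
    · · · · · · · · · ·
    · · · · · · · # · ·
    · · · · · · # · · ·
    · · · · · # # · · ·
    · · · · # # # · · ·
    · · · # # · · · · ·
    · · # # · · · · · ·
    · # · · · · · · · ·
    · · · · · · · · · ·
T2:
  2·area = 24
  edge (4, 16)→(20, 12): d=(16,-4) top-left  bias=+0
  edge (20, 12)→(10, 16): d=(-10,4) right/bottom  bias=-1
  edge (10, 16)→(4, 16): d=(-6,0) right/bottom  bias=-1
    (8,6)@(17, 13): e=[4,2,18] → #
    (9,6)@(19, 13): e=[12,-6,18] → ·
    (4,7)@(9, 15): e=[4,14,6] → #
    (5,7)@(11, 15): e=[12,6,6] → #
    (6,7)@(13, 15): e=[20,-2,6] → ·
    (8,7)@(17, 15): e=[36,-18,6] → ·
    (4,8)@(9, 17): e=[36,-6,-6] → ·
    (5,8)@(11, 17): e=[44,-14,-6] → ·
  covered (3 px):
    · · · · · · · · · ·
    · · · · · · · · · ·
    · · · · · · · · · ·
    · · · · · · · · · ·
    · · · · · · · · · ·
    · · · · · · · · · ·
    · · · · · · · · # ·
    · · · · # # · · · ·
    · · · · · · · · · ·
    · · · · · · · · · ·
T3:
  2·area = 64  (B↔C swapped to make it positive)
  edge (8, 20)→(0, 8): d=(-8,-12) top-left  bias=+0
  edge (0, 8)→(12, 18): d=(12,10) right/bottom  bias=-1
  edge (12, 18)→(8, 20): d=(-4,2) right/bottom  bias=-1
    (0,4)@(1, 9): e=[4,2,58] → #
    (1,4)@(3, 9): e=[28,-18,54] → ·
    (0,5)@(1, 11): e=[-12,26,50] → ·
    (1,5)@(3, 11): e=[12,6,46] → #
    (2,5)@(5, 11): e=[36,-14,42] → ·
    (1,6)@(3, 13): e=[-4,30,38] → ·
    (2,6)@(5, 13): e=[20,10,34] → #
    (3,6)@(7, 13): e=[44,-10,30] → ·
    (2,7)@(5, 15): e=[4,34,26] → #
    (3,7)@(7, 15): e=[28,14,22] → #
    (4,7)@(9, 15): e=[52,-6,18] → ·
    (2,8)@(5, 17): e=[-12,58,18] → ·
  covered (8 px):
    · · · · · · · · · ·
    · · · · · · · · · ·
    · · · · · · · · · ·
    · · · · · · · · · ·
    # · · · · · · · · ·
    · # · · · · · · · ·
    · · # · · · · · · ·
    · · # # · · · · · ·
    · · · # # · · · · ·
    · · · · # · · · · ·

Answer: 31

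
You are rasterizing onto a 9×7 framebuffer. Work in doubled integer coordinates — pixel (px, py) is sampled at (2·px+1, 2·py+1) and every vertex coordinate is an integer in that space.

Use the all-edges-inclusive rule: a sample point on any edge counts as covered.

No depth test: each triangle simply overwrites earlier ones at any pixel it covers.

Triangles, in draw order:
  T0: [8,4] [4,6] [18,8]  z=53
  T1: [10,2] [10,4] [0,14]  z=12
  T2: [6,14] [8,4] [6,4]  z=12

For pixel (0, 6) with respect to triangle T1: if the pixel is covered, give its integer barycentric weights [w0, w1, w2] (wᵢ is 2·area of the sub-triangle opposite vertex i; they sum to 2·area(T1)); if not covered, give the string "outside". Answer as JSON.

T0:
  2·area = 36  (B↔C swapped to make it positive)
  edge (8, 4)→(18, 8): d=(10,4) inclusive
  edge (18, 8)→(4, 6): d=(-14,-2) inclusive
  edge (4, 6)→(8, 4): d=(4,-2) inclusive
    (3,2)@(7, 5): e=[14,20,2] → X
    (4,2)@(9, 5): e=[6,24,6] → X
    (5,2)@(11, 5): e=[-2,28,10] → .
    (3,3)@(7, 7): e=[34,-8,10] → .
    (4,3)@(9, 7): e=[26,-4,14] → .
    (5,3)@(11, 7): e=[18,0,18] → X  [on edge]
    (6,3)@(13, 7): e=[10,4,22] → X
    (7,3)@(15, 7): e=[2,8,26] → X
    (8,3)@(17, 7): e=[-6,12,30] → .
    (5,4)@(11, 9): e=[38,-28,26] → .
    (6,4)@(13, 9): e=[30,-24,30] → .
    (7,4)@(15, 9): e=[22,-20,34] → .
  covered (5 px):
    . . . . . . . . .
    . . . . . . . . .
    . . . X X . . . .
    . . . . . X X X .
    . . . . . . . . .
    . . . . . . . . .
    . . . . . . . . .
T1:
  2·area = 20
  edge (10, 2)→(10, 4): d=(0,2) inclusive
  edge (10, 4)→(0, 14): d=(-10,10) inclusive
  edge (0, 14)→(10, 2): d=(10,-12) inclusive
    (6,0)@(13, 1): e=[-6,0,26] → .  [on edge]
    (5,1)@(11, 3): e=[-2,0,22] → .  [on edge]
    (4,2)@(9, 5): e=[2,0,18] → X  [on edge]
    (5,2)@(11, 5): e=[-2,-20,42] → .
    (3,3)@(7, 7): e=[6,0,14] → X  [on edge]
    (4,3)@(9, 7): e=[2,-20,38] → .
    (2,4)@(5, 9): e=[10,0,10] → X  [on edge]
    (3,4)@(7, 9): e=[6,-20,34] → .
    (1,5)@(3, 11): e=[14,0,6] → X  [on edge]
    (2,5)@(5, 11): e=[10,-20,30] → .
    (0,6)@(1, 13): e=[18,0,2] → X  [on edge]
    (1,6)@(3, 13): e=[14,-20,26] → .
  covered (5 px):
    . . . . . . . . .
    . . . . . . . . .
    . . . . X . . . .
    . . . X . . . . .
    . . X . . . . . .
    . X . . . . . . .
    X . . . . . . . .
T2:
  2·area = 20  (B↔C swapped to make it positive)
  edge (6, 14)→(6, 4): d=(0,-10) inclusive
  edge (6, 4)→(8, 4): d=(2,0) inclusive
  edge (8, 4)→(6, 14): d=(-2,10) inclusive
    (3,2)@(7, 5): e=[10,2,8] → X
    (4,2)@(9, 5): e=[30,2,-12] → .
    (3,3)@(7, 7): e=[10,6,4] → X
    (4,3)@(9, 7): e=[30,6,-16] → .
    (3,4)@(7, 9): e=[10,10,0] → X  [on edge]
    (4,4)@(9, 9): e=[30,10,-20] → .
    (3,5)@(7, 11): e=[10,14,-4] → .
  covered (3 px):
    . . . . . . . . .
    . . . . . . . . .
    . . . X . . . . .
    . . . X . . . . .
    . . . X . . . . .
    . . . . . . . . .
    . . . . . . . . .

Result: [0,2,18]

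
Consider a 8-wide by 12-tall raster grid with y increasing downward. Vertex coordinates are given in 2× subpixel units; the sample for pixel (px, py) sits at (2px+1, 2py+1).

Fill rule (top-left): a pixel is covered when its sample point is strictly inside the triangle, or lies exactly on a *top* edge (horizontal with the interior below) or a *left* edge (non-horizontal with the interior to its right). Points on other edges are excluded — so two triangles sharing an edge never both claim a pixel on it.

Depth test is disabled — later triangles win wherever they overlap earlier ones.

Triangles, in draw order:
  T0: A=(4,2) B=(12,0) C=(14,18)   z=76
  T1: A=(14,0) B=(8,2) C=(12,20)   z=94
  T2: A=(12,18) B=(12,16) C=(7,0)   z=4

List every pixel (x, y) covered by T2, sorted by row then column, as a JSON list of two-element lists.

T0:
  2·area = 148
  edge (4, 2)→(12, 0): d=(8,-2) top-left  bias=+0
  edge (12, 0)→(14, 18): d=(2,18) right/bottom  bias=-1
  edge (14, 18)→(4, 2): d=(-10,-16) top-left  bias=+0
    (4,0)@(9, 1): e=[2,56,90] → █
    (5,0)@(11, 1): e=[6,20,122] → █
    (6,0)@(13, 1): e=[10,-16,154] → ·
    (2,1)@(5, 3): e=[10,132,6] → █
    (3,1)@(7, 3): e=[14,96,38] → █
    (6,1)@(13, 3): e=[26,-12,134] → ·
    (2,2)@(5, 5): e=[26,136,-14] → ·
    (3,2)@(7, 5): e=[30,100,18] → █
    (6,2)@(13, 5): e=[42,-8,114] → ·
    (3,3)@(7, 7): e=[46,104,-2] → ·
    (4,3)@(9, 7): e=[50,68,30] → █
    (6,3)@(13, 7): e=[58,-4,94] → ·
    (6,4)@(13, 9): e=[74,0,74] → ·  [on edge]
  covered (18 px):
    · · · · █ █ · ·
    · · █ █ █ █ · ·
    · · · █ █ █ · ·
    · · · · █ █ · ·
    · · · · █ █ · ·
    · · · · · █ █ ·
    · · · · · █ █ ·
    · · · · · · █ ·
    · · · · · · · ·
    · · · · · · · ·
    · · · · · · · ·
    · · · · · · · ·
T1:
  2·area = 116  (B↔C swapped to make it positive)
  edge (14, 0)→(12, 20): d=(-2,20) right/bottom  bias=-1
  edge (12, 20)→(8, 2): d=(-4,-18) top-left  bias=+0
  edge (8, 2)→(14, 0): d=(6,-2) top-left  bias=+0
    (5,0)@(11, 1): e=[58,58,0] → █  [on edge]
    (6,0)@(13, 1): e=[18,94,4] → █
    (7,0)@(15, 1): e=[-22,130,8] → ·
    (2,1)@(5, 3): e=[174,-58,0] → ·  [on edge]
    (4,1)@(9, 3): e=[94,14,8] → █
    (7,1)@(15, 3): e=[-26,122,20] → ·
    (4,2)@(9, 5): e=[90,6,20] → █
    (7,2)@(15, 5): e=[-30,114,32] → ·
    (4,3)@(9, 7): e=[86,-2,32] → ·
    (5,3)@(11, 7): e=[46,34,36] → █
    (7,3)@(15, 7): e=[-34,106,44] → ·
    (5,4)@(11, 9): e=[42,26,48] → █
  covered (15 px):
    · · · · · █ █ ·
    · · · · █ █ █ ·
    · · · · █ █ █ ·
    · · · · · █ █ ·
    · · · · · █ █ ·
    · · · · · █ · ·
    · · · · · █ · ·
    · · · · · █ · ·
    · · · · · · · ·
    · · · · · · · ·
    · · · · · · · ·
    · · · · · · · ·
T2:
  2·area = 10  (B↔C swapped to make it positive)
  edge (12, 18)→(7, 0): d=(-5,-18) top-left  bias=+0
  edge (7, 0)→(12, 16): d=(5,16) right/bottom  bias=-1
  edge (12, 16)→(12, 18): d=(0,2) right/bottom  bias=-1
    (4,3)@(9, 7): e=[1,3,6] → █
    (5,3)@(11, 7): e=[37,-29,2] → ·
    (4,4)@(9, 9): e=[-9,13,6] → ·
    (5,6)@(11, 13): e=[7,1,2] → █
    (6,6)@(13, 13): e=[43,-31,-2] → ·
    (5,7)@(11, 15): e=[-3,11,2] → ·
  covered (2 px):
    · · · · · · · ·
    · · · · · · · ·
    · · · · · · · ·
    · · · · █ · · ·
    · · · · · · · ·
    · · · · · · · ·
    · · · · · █ · ·
    · · · · · · · ·
    · · · · · · · ·
    · · · · · · · ·
    · · · · · · · ·
    · · · · · · · ·

Result: [[4,3],[5,6]]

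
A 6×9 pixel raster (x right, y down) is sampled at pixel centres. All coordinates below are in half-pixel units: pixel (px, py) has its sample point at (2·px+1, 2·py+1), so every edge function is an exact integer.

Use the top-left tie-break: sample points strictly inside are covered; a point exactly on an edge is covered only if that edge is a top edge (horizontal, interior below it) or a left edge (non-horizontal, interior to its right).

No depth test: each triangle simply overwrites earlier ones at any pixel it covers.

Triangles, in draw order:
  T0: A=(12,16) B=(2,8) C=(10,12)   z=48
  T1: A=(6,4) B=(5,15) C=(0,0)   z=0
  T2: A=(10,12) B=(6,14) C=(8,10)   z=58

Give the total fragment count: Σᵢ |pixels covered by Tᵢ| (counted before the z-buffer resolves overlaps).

T0:
  2·area = 24
  edge (12, 16)→(2, 8): d=(-10,-8) top-left  bias=+0
  edge (2, 8)→(10, 12): d=(8,4) right/bottom  bias=-1
  edge (10, 12)→(12, 16): d=(2,4) right/bottom  bias=-1
    (3,5)@(7, 11): e=[10,4,10] → X
    (4,5)@(9, 11): e=[26,-4,2] → .
    (3,6)@(7, 13): e=[-10,20,14] → .
    (4,6)@(9, 13): e=[6,12,6] → X
    (5,6)@(11, 13): e=[22,4,-2] → .
    (4,7)@(9, 15): e=[-14,28,10] → .
    (5,7)@(11, 15): e=[2,20,2] → X
    (5,8)@(11, 17): e=[-18,36,6] → .
  covered (3 px):
    . . . . . .
    . . . . . .
    . . . . . .
    . . . . . .
    . . . . . .
    . . . X . .
    . . . . X .
    . . . . . X
    . . . . . .
T1:
  2·area = 70
  edge (6, 4)→(5, 15): d=(-1,11) right/bottom  bias=-1
  edge (5, 15)→(0, 0): d=(-5,-15) top-left  bias=+0
  edge (0, 0)→(6, 4): d=(6,4) right/bottom  bias=-1
    (0,0)@(1, 1): e=[58,10,2] → X
    (1,0)@(3, 1): e=[36,40,-6] → .
    (0,1)@(1, 3): e=[56,0,14] → X  [on edge]
    (1,1)@(3, 3): e=[34,30,6] → X
    (2,1)@(5, 3): e=[12,60,-2] → .
    (0,2)@(1, 5): e=[54,-10,26] → .
    (1,2)@(3, 5): e=[32,20,18] → X
    (2,2)@(5, 5): e=[10,50,10] → X
    (3,2)@(7, 5): e=[-12,80,2] → .
    (1,3)@(3, 7): e=[30,10,30] → X
    (3,3)@(7, 7): e=[-14,70,14] → .
    (1,4)@(3, 9): e=[28,0,42] → X  [on edge]
    (2,7)@(5, 15): e=[0,0,70] → .  [on edge]
  covered (11 px):
    X . . . . .
    X X . . . .
    . X X . . .
    . X X . . .
    . X X . . .
    . . X . . .
    . . X . . .
    . . . . . .
    . . . . . .
T2:
  2·area = 12
  edge (10, 12)→(6, 14): d=(-4,2) right/bottom  bias=-1
  edge (6, 14)→(8, 10): d=(2,-4) top-left  bias=+0
  edge (8, 10)→(10, 12): d=(2,2) right/bottom  bias=-1
    (0,1)@(1, 3): e=[54,-42,0] → .  [on edge]
    (1,2)@(3, 5): e=[42,-30,0] → .  [on edge]
    (2,3)@(5, 7): e=[30,-18,0] → .  [on edge]
    (3,4)@(7, 9): e=[18,-6,0] → .  [on edge]
    (4,5)@(9, 11): e=[6,6,0] → .  [on edge]
    (3,6)@(7, 13): e=[2,2,8] → X
    (4,6)@(9, 13): e=[-2,10,4] → .
    (5,6)@(11, 13): e=[-6,18,0] → .  [on edge]
    (3,7)@(7, 15): e=[-6,6,12] → .
  covered (1 px):
    . . . . . .
    . . . . . .
    . . . . . .
    . . . . . .
    . . . . . .
    . . . . . .
    . . . X . .
    . . . . . .
    . . . . . .

Answer: 15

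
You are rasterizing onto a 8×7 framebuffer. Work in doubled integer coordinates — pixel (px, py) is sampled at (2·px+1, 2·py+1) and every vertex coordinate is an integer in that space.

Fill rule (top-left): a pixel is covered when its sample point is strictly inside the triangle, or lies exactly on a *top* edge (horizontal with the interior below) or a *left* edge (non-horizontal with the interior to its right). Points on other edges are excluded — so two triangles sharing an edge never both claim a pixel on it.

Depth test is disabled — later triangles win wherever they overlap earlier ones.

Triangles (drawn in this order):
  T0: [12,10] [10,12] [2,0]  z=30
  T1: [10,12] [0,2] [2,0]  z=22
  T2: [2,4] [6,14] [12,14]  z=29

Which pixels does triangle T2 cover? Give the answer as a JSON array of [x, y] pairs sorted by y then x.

T0:
  2·area = 40
  edge (12, 10)→(10, 12): d=(-2,2) right/bottom  bias=-1
  edge (10, 12)→(2, 0): d=(-8,-12) top-left  bias=+0
  edge (2, 0)→(12, 10): d=(10,10) right/bottom  bias=-1
    (1,0)@(3, 1): e=[36,4,0] → ·  [on edge]
    (2,1)@(5, 3): e=[28,12,0] → ·  [on edge]
    (3,2)@(7, 5): e=[20,20,0] → ·  [on edge]
    (3,3)@(7, 7): e=[16,4,20] → █
    (4,3)@(9, 7): e=[12,28,0] → ·  [on edge]
    (7,3)@(15, 7): e=[0,100,-60] → ·  [on edge]
    (3,4)@(7, 9): e=[12,-12,40] → ·
    (4,4)@(9, 9): e=[8,12,20] → █
    (5,4)@(11, 9): e=[4,36,0] → ·  [on edge]
    (6,4)@(13, 9): e=[0,60,-20] → ·  [on edge]
    (4,5)@(9, 11): e=[4,-4,40] → ·
    (5,5)@(11, 11): e=[0,20,20] → ·  [on edge]
    (6,5)@(13, 11): e=[-4,44,0] → ·  [on edge]
    (4,6)@(9, 13): e=[0,-20,60] → ·  [on edge]
    (7,6)@(15, 13): e=[-12,52,0] → ·  [on edge]
  covered (2 px):
    · · · · · · · ·
    · · · · · · · ·
    · · · · · · · ·
    · · · █ · · · ·
    · · · · █ · · ·
    · · · · · · · ·
    · · · · · · · ·
T1:
  2·area = 40
  edge (10, 12)→(0, 2): d=(-10,-10) top-left  bias=+0
  edge (0, 2)→(2, 0): d=(2,-2) top-left  bias=+0
  edge (2, 0)→(10, 12): d=(8,12) right/bottom  bias=-1
    (0,0)@(1, 1): e=[20,0,20] → █  [on edge]
    (1,0)@(3, 1): e=[40,4,-4] → ·
    (0,1)@(1, 3): e=[0,4,36] → █  [on edge]
    (1,1)@(3, 3): e=[20,8,12] → █
    (2,1)@(5, 3): e=[40,12,-12] → ·
    (0,2)@(1, 5): e=[-20,8,52] → ·
    (1,2)@(3, 5): e=[0,12,28] → █  [on edge]
    (2,2)@(5, 5): e=[20,16,4] → █
    (3,2)@(7, 5): e=[40,20,-20] → ·
    (1,3)@(3, 7): e=[-20,16,44] → ·
    (2,3)@(5, 7): e=[0,20,20] → █  [on edge]
    (3,3)@(7, 7): e=[20,24,-4] → ·
    (3,4)@(7, 9): e=[0,28,12] → █  [on edge]
    (4,5)@(9, 11): e=[0,36,4] → █  [on edge]
    (5,6)@(11, 13): e=[0,44,-4] → ·  [on edge]
  covered (8 px):
    █ · · · · · · ·
    █ █ · · · · · ·
    · █ █ · · · · ·
    · · █ · · · · ·
    · · · █ · · · ·
    · · · · █ · · ·
    · · · · · · · ·
T2:
  2·area = 60  (B↔C swapped to make it positive)
  edge (2, 4)→(12, 14): d=(10,10) right/bottom  bias=-1
  edge (12, 14)→(6, 14): d=(-6,0) right/bottom  bias=-1
  edge (6, 14)→(2, 4): d=(-4,-10) top-left  bias=+0
    (0,1)@(1, 3): e=[0,66,-6] → ·  [on edge]
    (1,2)@(3, 5): e=[0,54,6] → ·  [on edge]
    (2,3)@(5, 7): e=[0,42,18] → ·  [on edge]
    (2,4)@(5, 9): e=[20,30,10] → █
    (3,4)@(7, 9): e=[0,30,30] → ·  [on edge]
    (2,5)@(5, 11): e=[40,18,2] → █
    (3,5)@(7, 11): e=[20,18,22] → █
    (4,5)@(9, 11): e=[0,18,42] → ·  [on edge]
    (2,6)@(5, 13): e=[60,6,-6] → ·
    (3,6)@(7, 13): e=[40,6,14] → █
    (4,6)@(9, 13): e=[20,6,34] → █
    (5,6)@(11, 13): e=[0,6,54] → ·  [on edge]
  covered (5 px):
    · · · · · · · ·
    · · · · · · · ·
    · · · · · · · ·
    · · · · · · · ·
    · · █ · · · · ·
    · · █ █ · · · ·
    · · · █ █ · · ·

Result: [[2,4],[2,5],[3,5],[3,6],[4,6]]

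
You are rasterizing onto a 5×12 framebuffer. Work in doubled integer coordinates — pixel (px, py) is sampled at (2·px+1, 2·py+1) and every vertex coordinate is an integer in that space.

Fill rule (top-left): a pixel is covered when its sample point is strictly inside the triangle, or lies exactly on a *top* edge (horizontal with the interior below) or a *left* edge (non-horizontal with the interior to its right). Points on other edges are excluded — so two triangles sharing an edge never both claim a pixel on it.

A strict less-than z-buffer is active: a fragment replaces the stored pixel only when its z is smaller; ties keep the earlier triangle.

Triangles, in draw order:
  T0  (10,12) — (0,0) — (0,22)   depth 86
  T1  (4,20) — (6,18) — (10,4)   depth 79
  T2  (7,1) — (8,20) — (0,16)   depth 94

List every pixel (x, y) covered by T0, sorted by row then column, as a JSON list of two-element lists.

T0:
  2·area = 220  (B↔C swapped to make it positive)
  edge (10, 12)→(0, 22): d=(-10,10) right/bottom  bias=-1
  edge (0, 22)→(0, 0): d=(0,-22) top-left  bias=+0
  edge (0, 0)→(10, 12): d=(10,12) right/bottom  bias=-1
    (0,1)@(1, 3): e=[180,22,18] → █
    (1,1)@(3, 3): e=[160,66,-6] → ·
    (0,2)@(1, 5): e=[160,22,38] → █
    (1,2)@(3, 5): e=[140,66,14] → █
    (2,2)@(5, 5): e=[120,110,-10] → ·
    (0,3)@(1, 7): e=[140,22,58] → █
    (2,3)@(5, 7): e=[100,110,10] → █
    (3,3)@(7, 7): e=[80,154,-14] → ·
    (0,4)@(1, 9): e=[120,22,78] → █
    (3,4)@(7, 9): e=[60,154,6] → █
    (4,4)@(9, 9): e=[40,198,-18] → ·
    (0,5)@(1, 11): e=[100,22,98] → █
    (4,6)@(9, 13): e=[0,198,22] → ·  [on edge]
    (3,7)@(7, 15): e=[0,154,66] → ·  [on edge]
    (2,8)@(5, 17): e=[0,110,110] → ·  [on edge]
    (1,9)@(3, 19): e=[0,66,154] → ·  [on edge]
    (0,10)@(1, 21): e=[0,22,198] → ·  [on edge]
  covered (25 px):
    · · · · ·
    █ · · · ·
    █ █ · · ·
    █ █ █ · ·
    █ █ █ █ ·
    █ █ █ █ █
    █ █ █ █ ·
    █ █ █ · ·
    █ █ · · ·
    █ · · · ·
    · · · · ·
    · · · · ·
T1:
  2·area = 20  (B↔C swapped to make it positive)
  edge (4, 20)→(10, 4): d=(6,-16) top-left  bias=+0
  edge (10, 4)→(6, 18): d=(-4,14) right/bottom  bias=-1
  edge (6, 18)→(4, 20): d=(-2,2) right/bottom  bias=-1
    (4,3)@(9, 7): e=[2,2,16] → █
    (4,4)@(9, 9): e=[14,-6,12] → ·
    (3,6)@(7, 13): e=[6,6,8] → █
    (4,6)@(9, 13): e=[38,-22,4] → ·
    (3,7)@(7, 15): e=[18,-2,4] → ·
    (4,7)@(9, 15): e=[50,-30,0] → ·  [on edge]
    (3,8)@(7, 17): e=[30,-10,0] → ·  [on edge]
    (2,9)@(5, 19): e=[10,10,0] → ·  [on edge]
    (1,10)@(3, 21): e=[-10,30,0] → ·  [on edge]
    (0,11)@(1, 23): e=[-30,50,0] → ·  [on edge]
  covered (2 px):
    · · · · ·
    · · · · ·
    · · · · ·
    · · · · █
    · · · · ·
    · · · · ·
    · · · █ ·
    · · · · ·
    · · · · ·
    · · · · ·
    · · · · ·
    · · · · ·
T2:
  2·area = 148
  edge (7, 1)→(8, 20): d=(1,19) right/bottom  bias=-1
  edge (8, 20)→(0, 16): d=(-8,-4) top-left  bias=+0
  edge (0, 16)→(7, 1): d=(7,-15) top-left  bias=+0
    (3,0)@(7, 1): e=[0,148,0] → ·  [on edge]
    (3,1)@(7, 3): e=[2,132,14] → █
    (4,1)@(9, 3): e=[-36,140,44] → ·
    (3,2)@(7, 5): e=[4,116,28] → █
    (4,2)@(9, 5): e=[-34,124,58] → ·
    (2,3)@(5, 7): e=[44,92,12] → █
    (4,3)@(9, 7): e=[-32,108,72] → ·
    (2,4)@(5, 9): e=[46,76,26] → █
    (4,4)@(9, 9): e=[-30,92,86] → ·
    (1,5)@(3, 11): e=[86,52,10] → █
    (4,5)@(9, 11): e=[-28,76,100] → ·
    (1,6)@(3, 13): e=[88,36,24] → █
  covered (20 px):
    · · · · ·
    · · · █ ·
    · · · █ ·
    · · █ █ ·
    · · █ █ ·
    · █ █ █ ·
    · █ █ █ ·
    █ █ █ █ ·
    · █ █ █ ·
    · · · █ ·
    · · · · ·
    · · · · ·

Result: [[0,1],[0,2],[1,2],[0,3],[1,3],[2,3],[0,4],[1,4],[2,4],[3,4],[0,5],[1,5],[2,5],[3,5],[4,5],[0,6],[1,6],[2,6],[3,6],[0,7],[1,7],[2,7],[0,8],[1,8],[0,9]]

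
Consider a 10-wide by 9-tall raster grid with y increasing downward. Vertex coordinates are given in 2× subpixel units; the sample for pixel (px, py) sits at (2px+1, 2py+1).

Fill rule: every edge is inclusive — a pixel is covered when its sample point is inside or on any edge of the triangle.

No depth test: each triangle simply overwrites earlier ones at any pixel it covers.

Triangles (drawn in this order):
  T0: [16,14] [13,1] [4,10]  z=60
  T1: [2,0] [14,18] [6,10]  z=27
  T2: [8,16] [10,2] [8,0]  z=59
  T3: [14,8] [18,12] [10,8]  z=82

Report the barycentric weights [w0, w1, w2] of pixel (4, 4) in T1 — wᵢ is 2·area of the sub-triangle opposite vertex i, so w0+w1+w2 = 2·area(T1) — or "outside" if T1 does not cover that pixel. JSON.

T0:
  2·area = 144  (B↔C swapped to make it positive)
  edge (16, 14)→(4, 10): d=(-12,-4) inclusive
  edge (4, 10)→(13, 1): d=(9,-9) inclusive
  edge (13, 1)→(16, 14): d=(3,13) inclusive
    (6,0)@(13, 1): e=[144,0,0] → █  [on edge]
    (7,0)@(15, 1): e=[152,18,-26] → ·
    (5,1)@(11, 3): e=[112,0,32] → █  [on edge]
    (7,1)@(15, 3): e=[128,36,-20] → ·
    (4,2)@(9, 5): e=[80,0,64] → █  [on edge]
    (7,2)@(15, 5): e=[104,54,-14] → ·
    (3,3)@(7, 7): e=[48,0,96] → █  [on edge]
    (7,3)@(15, 7): e=[80,72,-8] → ·
    (0,4)@(1, 9): e=[0,-36,180] → ·  [on edge]
    (2,4)@(5, 9): e=[16,0,128] → █  [on edge]
    (7,4)@(15, 9): e=[56,90,-2] → ·
    (1,5)@(3, 11): e=[-16,0,160] → ·  [on edge]
    (3,5)@(7, 11): e=[0,36,108] → █  [on edge]
    (0,6)@(1, 13): e=[-48,0,192] → ·  [on edge]
    (6,6)@(13, 13): e=[0,108,36] → █  [on edge]
    (9,7)@(19, 15): e=[0,180,-36] → ·  [on edge]
  covered (22 px):
    · · · · · · █ · · ·
    · · · · · █ █ · · ·
    · · · · █ █ █ · · ·
    · · · █ █ █ █ · · ·
    · · █ █ █ █ █ · · ·
    · · · █ █ █ █ █ · ·
    · · · · · · █ █ · ·
    · · · · · · · · · ·
    · · · · · · · · · ·
T1:
  2·area = 48
  edge (2, 0)→(14, 18): d=(12,18) inclusive
  edge (14, 18)→(6, 10): d=(-8,-8) inclusive
  edge (6, 10)→(2, 0): d=(-4,-10) inclusive
    (0,2)@(1, 5): e=[78,0,-30] → ·  [on edge]
    (2,2)@(5, 5): e=[6,32,10] → █
    (3,2)@(7, 5): e=[-30,48,30] → ·
    (1,3)@(3, 7): e=[66,0,-18] → ·  [on edge]
    (2,3)@(5, 7): e=[30,16,2] → █
    (3,3)@(7, 7): e=[-6,32,22] → ·
    (2,4)@(5, 9): e=[54,0,-6] → ·  [on edge]
    (3,4)@(7, 9): e=[18,16,14] → █
    (4,4)@(9, 9): e=[-18,32,34] → ·
    (3,5)@(7, 11): e=[42,0,6] → █  [on edge]
    (4,5)@(9, 11): e=[6,16,26] → █
    (5,5)@(11, 11): e=[-30,32,46] → ·
    (4,6)@(9, 13): e=[30,0,18] → █  [on edge]
    (5,7)@(11, 15): e=[18,0,30] → █  [on edge]
    (6,8)@(13, 17): e=[6,0,42] → █  [on edge]
  covered (8 px):
    · · · · · · · · · ·
    · · · · · · · · · ·
    · · █ · · · · · · ·
    · · █ · · · · · · ·
    · · · █ · · · · · ·
    · · · █ █ · · · · ·
    · · · · █ · · · · ·
    · · · · · █ · · · ·
    · · · · · · █ · · ·
T2:
  2·area = 32  (B↔C swapped to make it positive)
  edge (8, 16)→(8, 0): d=(0,-16) inclusive
  edge (8, 0)→(10, 2): d=(2,2) inclusive
  edge (10, 2)→(8, 16): d=(-2,14) inclusive
    (4,0)@(9, 1): e=[16,0,16] → █  [on edge]
    (5,0)@(11, 1): e=[48,-4,-12] → ·
    (4,1)@(9, 3): e=[16,4,12] → █
    (5,1)@(11, 3): e=[48,0,-16] → ·  [on edge]
    (4,2)@(9, 5): e=[16,8,8] → █
    (5,2)@(11, 5): e=[48,4,-20] → ·
    (6,2)@(13, 5): e=[80,0,-48] → ·  [on edge]
    (4,3)@(9, 7): e=[16,12,4] → █
    (5,3)@(11, 7): e=[48,8,-24] → ·
    (7,3)@(15, 7): e=[112,0,-80] → ·  [on edge]
    (4,4)@(9, 9): e=[16,16,0] → █  [on edge]
    (5,4)@(11, 9): e=[48,12,-28] → ·
    (8,4)@(17, 9): e=[144,0,-112] → ·  [on edge]
    (9,5)@(19, 11): e=[176,0,-144] → ·  [on edge]
  covered (5 px):
    · · · · █ · · · · ·
    · · · · █ · · · · ·
    · · · · █ · · · · ·
    · · · · █ · · · · ·
    · · · · █ · · · · ·
    · · · · · · · · · ·
    · · · · · · · · · ·
    · · · · · · · · · ·
    · · · · · · · · · ·
T3:
  2·area = 16
  edge (14, 8)→(18, 12): d=(4,4) inclusive
  edge (18, 12)→(10, 8): d=(-8,-4) inclusive
  edge (10, 8)→(14, 8): d=(4,0) inclusive
    (3,0)@(7, 1): e=[0,44,-28] → ·  [on edge]
    (4,1)@(9, 3): e=[0,36,-20] → ·  [on edge]
    (5,2)@(11, 5): e=[0,28,-12] → ·  [on edge]
    (6,3)@(13, 7): e=[0,20,-4] → ·  [on edge]
    (6,4)@(13, 9): e=[8,4,4] → █
    (7,4)@(15, 9): e=[0,12,4] → █  [on edge]
    (8,4)@(17, 9): e=[-8,20,4] → ·
    (6,5)@(13, 11): e=[16,-12,12] → ·
    (7,5)@(15, 11): e=[8,-4,12] → ·
    (8,5)@(17, 11): e=[0,4,12] → █  [on edge]
    (9,5)@(19, 11): e=[-8,12,12] → ·
    (8,6)@(17, 13): e=[8,-12,20] → ·
    (9,6)@(19, 13): e=[0,-4,20] → ·  [on edge]
  covered (3 px):
    · · · · · · · · · ·
    · · · · · · · · · ·
    · · · · · · · · · ·
    · · · · · · · · · ·
    · · · · · · █ █ · ·
    · · · · · · · · █ ·
    · · · · · · · · · ·
    · · · · · · · · · ·
    · · · · · · · · · ·

Answer: "outside"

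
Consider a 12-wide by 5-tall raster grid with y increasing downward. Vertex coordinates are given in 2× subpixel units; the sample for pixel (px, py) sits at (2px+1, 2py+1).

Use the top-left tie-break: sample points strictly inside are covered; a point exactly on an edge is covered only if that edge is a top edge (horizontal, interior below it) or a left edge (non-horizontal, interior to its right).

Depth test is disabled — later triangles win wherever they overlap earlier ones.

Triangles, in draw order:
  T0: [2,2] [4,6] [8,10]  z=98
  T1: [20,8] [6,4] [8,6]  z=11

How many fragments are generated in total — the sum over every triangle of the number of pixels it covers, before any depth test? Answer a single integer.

T0:
  2·area = 8  (B↔C swapped to make it positive)
  edge (2, 2)→(8, 10): d=(6,8) right/bottom  bias=-1
  edge (8, 10)→(4, 6): d=(-4,-4) top-left  bias=+0
  edge (4, 6)→(2, 2): d=(-2,-4) top-left  bias=+0
    (0,1)@(1, 3): e=[14,0,-6] → .  [on edge]
    (1,2)@(3, 5): e=[10,0,-2] → .  [on edge]
    (2,3)@(5, 7): e=[6,0,2] → X  [on edge]
    (3,3)@(7, 7): e=[-10,8,10] → .
    (2,4)@(5, 9): e=[18,-8,-2] → .
    (3,4)@(7, 9): e=[2,0,6] → X  [on edge]
    (4,4)@(9, 9): e=[-14,8,14] → .
  covered (2 px):
    . . . . . . . . . . . .
    . . . . . . . . . . . .
    . . . . . . . . . . . .
    . . X . . . . . . . . .
    . . . X . . . . . . . .
T1:
  2·area = 20  (B↔C swapped to make it positive)
  edge (20, 8)→(8, 6): d=(-12,-2) top-left  bias=+0
  edge (8, 6)→(6, 4): d=(-2,-2) top-left  bias=+0
  edge (6, 4)→(20, 8): d=(14,4) right/bottom  bias=-1
    (1,0)@(3, 1): e=[50,0,-30] → .  [on edge]
    (2,1)@(5, 3): e=[30,0,-10] → .  [on edge]
    (3,2)@(7, 5): e=[10,0,10] → X  [on edge]
    (4,2)@(9, 5): e=[14,4,2] → X
    (5,2)@(11, 5): e=[18,8,-6] → .
    (3,3)@(7, 7): e=[-14,-4,38] → .
    (4,3)@(9, 7): e=[-10,0,30] → .  [on edge]
    (7,3)@(15, 7): e=[2,12,6] → X
    (8,3)@(17, 7): e=[6,16,-2] → .
    (5,4)@(11, 9): e=[-30,0,50] → .  [on edge]
    (7,4)@(15, 9): e=[-22,8,34] → .
  covered (3 px):
    . . . . . . . . . . . .
    . . . . . . . . . . . .
    . . . X X . . . . . . .
    . . . . . . . X . . . .
    . . . . . . . . . . . .

Final: 5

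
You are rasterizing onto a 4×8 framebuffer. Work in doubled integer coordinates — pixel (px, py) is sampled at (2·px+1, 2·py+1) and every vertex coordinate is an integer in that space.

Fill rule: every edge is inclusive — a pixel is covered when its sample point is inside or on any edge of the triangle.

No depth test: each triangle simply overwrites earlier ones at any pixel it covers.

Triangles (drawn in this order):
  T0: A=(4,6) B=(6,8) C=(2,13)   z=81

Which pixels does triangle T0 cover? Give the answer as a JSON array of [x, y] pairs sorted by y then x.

T0:
  2·area = 18
  edge (4, 6)→(6, 8): d=(2,2) inclusive
  edge (6, 8)→(2, 13): d=(-4,5) inclusive
  edge (2, 13)→(4, 6): d=(2,-7) inclusive
    (0,1)@(1, 3): e=[0,45,-27] → ·  [on edge]
    (1,2)@(3, 5): e=[0,27,-9] → ·  [on edge]
    (2,3)@(5, 7): e=[0,9,9] → █  [on edge]
    (3,3)@(7, 7): e=[-4,-1,23] → ·
    (2,4)@(5, 9): e=[4,1,13] → █
    (3,4)@(7, 9): e=[0,-9,27] → ·  [on edge]
    (1,5)@(3, 11): e=[12,3,3] → █
    (2,5)@(5, 11): e=[8,-7,17] → ·
    (1,6)@(3, 13): e=[16,-5,7] → ·
  covered (3 px):
    · · · ·
    · · · ·
    · · · ·
    · · █ ·
    · · █ ·
    · █ · ·
    · · · ·
    · · · ·

Answer: [[2,3],[2,4],[1,5]]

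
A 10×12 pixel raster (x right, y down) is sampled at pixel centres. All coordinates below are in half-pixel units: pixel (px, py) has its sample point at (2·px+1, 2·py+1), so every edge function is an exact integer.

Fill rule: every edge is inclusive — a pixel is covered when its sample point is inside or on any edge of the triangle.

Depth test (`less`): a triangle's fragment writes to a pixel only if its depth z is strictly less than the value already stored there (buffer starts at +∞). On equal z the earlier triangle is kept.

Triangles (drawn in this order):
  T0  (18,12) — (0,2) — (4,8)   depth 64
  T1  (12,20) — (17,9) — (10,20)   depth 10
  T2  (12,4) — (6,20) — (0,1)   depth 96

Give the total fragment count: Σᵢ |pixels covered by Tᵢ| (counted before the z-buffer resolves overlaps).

T0:
  2·area = 68  (B↔C swapped to make it positive)
  edge (18, 12)→(4, 8): d=(-14,-4) inclusive
  edge (4, 8)→(0, 2): d=(-4,-6) inclusive
  edge (0, 2)→(18, 12): d=(18,10) inclusive
    (0,1)@(1, 3): e=[58,2,8] → █
    (1,1)@(3, 3): e=[66,14,-12] → ·
    (0,2)@(1, 5): e=[30,-6,44] → ·
    (1,2)@(3, 5): e=[38,6,24] → █
    (2,2)@(5, 5): e=[46,18,4] → █
    (3,2)@(7, 5): e=[54,30,-16] → ·
    (1,3)@(3, 7): e=[10,-2,60] → ·
    (2,3)@(5, 7): e=[18,10,40] → █
    (3,3)@(7, 7): e=[26,22,20] → █
    (4,3)@(9, 7): e=[34,34,0] → █  [on edge]
    (5,3)@(11, 7): e=[42,46,-20] → ·
    (2,4)@(5, 9): e=[-10,2,76] → ·
  covered (9 px):
    · · · · · · · · · ·
    █ · · · · · · · · ·
    · █ █ · · · · · · ·
    · · █ █ █ · · · · ·
    · · · · █ █ · · · ·
    · · · · · · · █ · ·
    · · · · · · · · · ·
    · · · · · · · · · ·
    · · · · · · · · · ·
    · · · · · · · · · ·
    · · · · · · · · · ·
    · · · · · · · · · ·
T1:
  2·area = 22  (B↔C swapped to make it positive)
  edge (12, 20)→(10, 20): d=(-2,0) inclusive
  edge (10, 20)→(17, 9): d=(7,-11) inclusive
  edge (17, 9)→(12, 20): d=(-5,11) inclusive
    (8,4)@(17, 9): e=[22,0,0] → █  [on edge]
    (9,4)@(19, 9): e=[22,22,-22] → ·
    (8,5)@(17, 11): e=[18,14,-10] → ·
    (7,6)@(15, 13): e=[14,6,2] → █
    (8,6)@(17, 13): e=[14,28,-20] → ·
    (7,7)@(15, 15): e=[10,20,-8] → ·
    (6,8)@(13, 17): e=[6,12,4] → █
    (7,8)@(15, 17): e=[6,34,-18] → ·
    (5,9)@(11, 19): e=[2,4,16] → █
    (6,9)@(13, 19): e=[2,26,-6] → ·
    (5,10)@(11, 21): e=[-2,18,6] → ·
  covered (4 px):
    · · · · · · · · · ·
    · · · · · · · · · ·
    · · · · · · · · · ·
    · · · · · · · · · ·
    · · · · · · · · █ ·
    · · · · · · · · · ·
    · · · · · · · █ · ·
    · · · · · · · · · ·
    · · · · · · █ · · ·
    · · · · · █ · · · ·
    · · · · · · · · · ·
    · · · · · · · · · ·
T2:
  2·area = 210
  edge (12, 4)→(6, 20): d=(-6,16) inclusive
  edge (6, 20)→(0, 1): d=(-6,-19) inclusive
  edge (0, 1)→(12, 4): d=(12,3) inclusive
    (0,1)@(1, 3): e=[182,7,21] → █
    (1,1)@(3, 3): e=[150,45,15] → █
    (2,1)@(5, 3): e=[118,83,9] → █
    (3,1)@(7, 3): e=[86,121,3] → █
    (4,1)@(9, 3): e=[54,159,-3] → ·
    (0,2)@(1, 5): e=[170,-5,45] → ·
    (1,2)@(3, 5): e=[138,33,39] → █
    (4,2)@(9, 5): e=[42,147,21] → █
    (5,2)@(11, 5): e=[10,185,15] → █
    (6,2)@(13, 5): e=[-22,223,9] → ·
    (1,3)@(3, 7): e=[126,21,63] → █
    (5,3)@(11, 7): e=[-2,173,39] → ·
  covered (25 px):
    · · · · · · · · · ·
    █ █ █ █ · · · · · ·
    · █ █ █ █ █ · · · ·
    · █ █ █ █ · · · · ·
    · █ █ █ █ · · · · ·
    · · █ █ █ · · · · ·
    · · █ █ · · · · · ·
    · · █ █ · · · · · ·
    · · · █ · · · · · ·
    · · · · · · · · · ·
    · · · · · · · · · ·
    · · · · · · · · · ·

Result: 38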